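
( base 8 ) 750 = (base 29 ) GO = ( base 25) jd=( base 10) 488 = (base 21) 125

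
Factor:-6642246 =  - 2^1  *  3^1*13^1*31^1*41^1*67^1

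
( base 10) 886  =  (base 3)1012211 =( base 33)QS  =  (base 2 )1101110110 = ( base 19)28c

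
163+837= 1000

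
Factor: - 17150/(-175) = 2^1*7^2 = 98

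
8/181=8/181 = 0.04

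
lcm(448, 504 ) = 4032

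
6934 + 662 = 7596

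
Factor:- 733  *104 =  - 76232 = - 2^3*13^1*733^1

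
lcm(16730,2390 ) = 16730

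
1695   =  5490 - 3795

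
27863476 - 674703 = 27188773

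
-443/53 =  - 9+34/53 = -8.36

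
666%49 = 29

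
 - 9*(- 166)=1494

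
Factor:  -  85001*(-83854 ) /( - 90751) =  - 2^1* 7^1*151^(-1) * 601^( - 1)*12143^1*41927^1 = - 7127673854/90751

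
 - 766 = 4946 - 5712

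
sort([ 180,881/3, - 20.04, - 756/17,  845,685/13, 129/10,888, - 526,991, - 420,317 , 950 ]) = [-526, - 420,- 756/17,  -  20.04,129/10, 685/13,180,881/3,317,845,888,950,991]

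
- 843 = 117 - 960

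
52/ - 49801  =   - 1 + 49749/49801= - 0.00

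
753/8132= 753/8132=0.09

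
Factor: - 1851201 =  - 3^3*11^1 * 23^1*271^1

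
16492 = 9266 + 7226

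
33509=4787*7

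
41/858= 41/858 = 0.05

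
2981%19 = 17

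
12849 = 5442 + 7407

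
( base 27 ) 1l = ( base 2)110000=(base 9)53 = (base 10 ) 48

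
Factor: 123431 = 7^2*11^1*229^1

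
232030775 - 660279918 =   -  428249143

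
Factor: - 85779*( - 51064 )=2^3*3^5* 13^1*353^1*491^1=4380218856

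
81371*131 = 10659601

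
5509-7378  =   - 1869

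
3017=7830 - 4813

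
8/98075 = 8/98075 = 0.00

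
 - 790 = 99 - 889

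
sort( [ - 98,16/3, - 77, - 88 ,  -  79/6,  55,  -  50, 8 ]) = [ - 98,-88, - 77, - 50, - 79/6 , 16/3,  8, 55 ]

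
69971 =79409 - 9438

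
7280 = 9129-1849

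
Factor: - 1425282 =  - 2^1*3^1*237547^1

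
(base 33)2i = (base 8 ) 124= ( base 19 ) 48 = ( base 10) 84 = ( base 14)60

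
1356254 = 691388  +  664866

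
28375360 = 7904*3590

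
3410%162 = 8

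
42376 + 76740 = 119116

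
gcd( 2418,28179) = 93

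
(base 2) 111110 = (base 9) 68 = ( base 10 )62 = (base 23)2G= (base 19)35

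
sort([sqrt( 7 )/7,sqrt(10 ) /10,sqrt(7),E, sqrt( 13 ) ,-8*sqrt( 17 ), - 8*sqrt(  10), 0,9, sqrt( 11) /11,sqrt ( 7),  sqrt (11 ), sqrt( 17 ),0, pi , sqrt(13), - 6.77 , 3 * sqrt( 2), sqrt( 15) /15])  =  [ - 8*sqrt( 17), - 8*sqrt( 10), - 6.77,0,0, sqrt (15) /15, sqrt ( 11) /11 , sqrt( 10) /10,  sqrt( 7 ) /7,sqrt( 7),  sqrt( 7),E, pi, sqrt( 11 ),sqrt( 13),sqrt (13),sqrt( 17),3*  sqrt( 2),9 ] 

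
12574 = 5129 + 7445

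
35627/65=548 + 7/65 = 548.11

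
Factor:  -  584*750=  - 438000 = - 2^4*3^1*5^3*73^1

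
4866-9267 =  - 4401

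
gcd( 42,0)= 42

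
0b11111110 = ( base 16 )fe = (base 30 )8e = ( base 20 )CE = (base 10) 254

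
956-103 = 853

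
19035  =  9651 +9384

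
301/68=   301/68= 4.43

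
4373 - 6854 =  - 2481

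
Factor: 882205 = 5^1*73^1*2417^1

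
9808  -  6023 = 3785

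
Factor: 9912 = 2^3 * 3^1*7^1*59^1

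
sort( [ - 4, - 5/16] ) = [ - 4, - 5/16 ] 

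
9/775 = 9/775 = 0.01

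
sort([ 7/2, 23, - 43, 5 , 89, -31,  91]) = [ -43, - 31 , 7/2,  5, 23,  89,91]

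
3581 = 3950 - 369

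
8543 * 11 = 93973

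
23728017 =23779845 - 51828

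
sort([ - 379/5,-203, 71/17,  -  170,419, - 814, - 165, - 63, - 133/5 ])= [ - 814, - 203,-170, - 165,  -  379/5, - 63, - 133/5,71/17, 419]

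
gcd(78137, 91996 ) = 1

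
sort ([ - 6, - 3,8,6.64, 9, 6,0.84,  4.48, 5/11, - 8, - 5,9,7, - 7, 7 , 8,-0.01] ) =[ - 8,-7, - 6,-5, - 3, - 0.01,5/11, 0.84, 4.48, 6,6.64,7  ,  7,8, 8, 9,9] 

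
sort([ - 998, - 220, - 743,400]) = [ - 998,- 743,-220,400]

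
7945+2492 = 10437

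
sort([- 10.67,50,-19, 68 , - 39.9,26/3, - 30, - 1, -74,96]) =[ - 74, - 39.9, - 30,  -  19  , - 10.67 , - 1, 26/3,50, 68, 96 ]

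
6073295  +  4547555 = 10620850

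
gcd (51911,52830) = 1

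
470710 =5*94142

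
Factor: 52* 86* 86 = 2^4*13^1*43^2  =  384592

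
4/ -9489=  - 1  +  9485/9489 =- 0.00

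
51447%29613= 21834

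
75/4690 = 15/938 = 0.02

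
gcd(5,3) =1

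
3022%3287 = 3022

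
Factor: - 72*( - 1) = 72 = 2^3*3^2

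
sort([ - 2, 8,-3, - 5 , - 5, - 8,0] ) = [ - 8  , - 5 , - 5, -3,  -  2,0, 8 ] 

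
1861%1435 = 426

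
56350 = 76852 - 20502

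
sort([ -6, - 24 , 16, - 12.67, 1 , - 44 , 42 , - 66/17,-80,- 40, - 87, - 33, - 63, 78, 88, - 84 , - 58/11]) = [ - 87,-84, - 80 , - 63, - 44, - 40, - 33, - 24 , - 12.67, - 6, - 58/11,- 66/17  ,  1, 16, 42 , 78,  88]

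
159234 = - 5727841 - -5887075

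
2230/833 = 2  +  564/833 = 2.68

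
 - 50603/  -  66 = 766 + 47/66= 766.71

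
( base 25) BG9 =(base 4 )1301310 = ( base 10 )7284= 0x1C74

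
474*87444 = 41448456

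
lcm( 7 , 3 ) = 21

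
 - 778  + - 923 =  - 1701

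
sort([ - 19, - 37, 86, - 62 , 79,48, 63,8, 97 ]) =[ - 62, -37,  -  19, 8, 48, 63,79,86,97 ]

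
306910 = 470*653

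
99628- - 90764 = 190392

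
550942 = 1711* 322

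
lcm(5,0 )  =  0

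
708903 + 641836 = 1350739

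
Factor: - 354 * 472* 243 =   -  2^4*3^6*59^2 = - 40602384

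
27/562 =27/562  =  0.05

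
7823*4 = 31292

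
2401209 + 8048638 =10449847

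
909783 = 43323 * 21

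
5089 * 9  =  45801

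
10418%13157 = 10418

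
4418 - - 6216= 10634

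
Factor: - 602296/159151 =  -632/167=- 2^3*79^1*167^( - 1)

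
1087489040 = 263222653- - 824266387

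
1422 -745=677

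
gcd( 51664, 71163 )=1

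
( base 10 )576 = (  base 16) 240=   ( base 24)100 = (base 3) 210100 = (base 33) HF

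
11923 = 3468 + 8455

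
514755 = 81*6355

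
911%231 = 218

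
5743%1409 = 107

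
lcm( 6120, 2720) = 24480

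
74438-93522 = - 19084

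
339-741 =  - 402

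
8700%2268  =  1896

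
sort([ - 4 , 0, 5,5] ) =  [ - 4,0,5,  5]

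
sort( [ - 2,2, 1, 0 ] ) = [ -2,  0 , 1,2]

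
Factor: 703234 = 2^1*7^1 * 50231^1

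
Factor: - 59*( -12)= 708= 2^2*3^1*59^1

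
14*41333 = 578662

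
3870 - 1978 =1892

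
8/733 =8/733 = 0.01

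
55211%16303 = 6302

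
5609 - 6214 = - 605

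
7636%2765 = 2106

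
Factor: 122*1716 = 2^3*3^1*11^1* 13^1 * 61^1 = 209352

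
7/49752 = 7/49752 = 0.00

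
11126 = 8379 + 2747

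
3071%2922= 149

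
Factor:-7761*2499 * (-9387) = 182058414993 = 3^4*7^3*13^1*17^1*149^1*199^1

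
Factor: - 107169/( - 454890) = 139/590 = 2^( - 1)*5^(-1)*59^( - 1) *139^1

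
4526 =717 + 3809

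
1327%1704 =1327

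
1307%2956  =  1307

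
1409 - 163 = 1246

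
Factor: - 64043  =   - 7^2*1307^1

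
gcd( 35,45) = 5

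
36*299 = 10764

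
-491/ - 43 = 11 + 18/43=11.42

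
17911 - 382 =17529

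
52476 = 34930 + 17546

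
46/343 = 46/343 = 0.13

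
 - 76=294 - 370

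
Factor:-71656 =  - 2^3 *13^2*53^1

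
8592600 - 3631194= 4961406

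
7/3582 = 7/3582 = 0.00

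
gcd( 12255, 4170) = 15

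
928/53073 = 928/53073 =0.02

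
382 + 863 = 1245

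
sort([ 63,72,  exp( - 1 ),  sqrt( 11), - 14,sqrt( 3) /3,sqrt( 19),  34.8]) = [-14, exp(-1), sqrt( 3)/3 , sqrt(11 ),sqrt( 19),34.8,63,72]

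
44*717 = 31548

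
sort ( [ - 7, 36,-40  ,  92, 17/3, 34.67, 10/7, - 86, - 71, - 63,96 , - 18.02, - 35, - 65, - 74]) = [-86, - 74, - 71, - 65, - 63, - 40, - 35, - 18.02,-7,10/7, 17/3, 34.67 , 36,  92, 96]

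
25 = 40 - 15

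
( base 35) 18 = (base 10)43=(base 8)53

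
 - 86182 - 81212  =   - 167394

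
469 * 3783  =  1774227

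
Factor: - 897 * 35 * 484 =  - 2^2 *3^1*5^1*7^1 * 11^2*13^1*23^1=- 15195180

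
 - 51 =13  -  64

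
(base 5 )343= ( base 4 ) 1202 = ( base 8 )142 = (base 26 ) 3k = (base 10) 98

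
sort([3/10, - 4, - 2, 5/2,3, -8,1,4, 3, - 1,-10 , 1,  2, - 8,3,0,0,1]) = [ - 10, - 8, - 8,-4, - 2,-1, 0,0,3/10, 1,1,1, 2,5/2,3,  3,3,4]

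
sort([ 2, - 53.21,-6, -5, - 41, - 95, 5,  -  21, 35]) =[ - 95, - 53.21,  -  41, - 21, - 6, - 5,2, 5, 35 ]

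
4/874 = 2/437 = 0.00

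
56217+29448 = 85665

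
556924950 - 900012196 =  - 343087246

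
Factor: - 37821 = -3^1*7^1 * 1801^1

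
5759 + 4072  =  9831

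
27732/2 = 13866 = 13866.00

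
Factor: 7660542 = 2^1*3^1*197^1*6481^1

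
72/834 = 12/139= 0.09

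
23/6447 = 23/6447 = 0.00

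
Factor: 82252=2^2*20563^1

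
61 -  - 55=116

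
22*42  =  924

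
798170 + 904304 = 1702474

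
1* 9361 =9361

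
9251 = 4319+4932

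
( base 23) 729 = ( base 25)608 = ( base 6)25222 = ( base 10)3758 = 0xeae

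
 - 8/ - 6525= 8/6525 = 0.00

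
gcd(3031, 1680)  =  7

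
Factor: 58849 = 7^2 * 1201^1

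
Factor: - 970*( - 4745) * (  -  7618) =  - 2^2*5^2*13^2*73^1  *97^1*293^1 = - 35062987700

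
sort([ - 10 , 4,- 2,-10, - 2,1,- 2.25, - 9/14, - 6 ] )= [ - 10, - 10, - 6, - 2.25,-2,- 2, - 9/14 , 1,4]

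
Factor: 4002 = 2^1*3^1 * 23^1*  29^1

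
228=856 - 628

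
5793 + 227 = 6020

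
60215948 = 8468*7111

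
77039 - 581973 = -504934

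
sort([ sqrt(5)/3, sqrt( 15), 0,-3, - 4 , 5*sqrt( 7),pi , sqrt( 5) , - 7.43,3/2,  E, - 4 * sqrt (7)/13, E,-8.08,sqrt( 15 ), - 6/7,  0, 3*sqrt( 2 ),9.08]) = [ - 8.08, -7.43 , - 4, - 3,  -  6/7, - 4 * sqrt( 7)/13, 0 , 0, sqrt( 5)/3, 3/2,sqrt ( 5 ), E,E,  pi,sqrt( 15 ),sqrt( 15),3*sqrt( 2), 9.08,5*sqrt( 7) ] 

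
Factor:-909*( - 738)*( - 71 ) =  - 2^1*3^4  *  41^1*71^1*101^1 = -  47629782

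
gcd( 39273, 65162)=1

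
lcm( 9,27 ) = 27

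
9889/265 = 9889/265  =  37.32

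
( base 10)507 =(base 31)GB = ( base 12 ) 363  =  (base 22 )111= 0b111111011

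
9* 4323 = 38907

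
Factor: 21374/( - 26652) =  - 10687/13326  =  - 2^(  -  1)*3^(- 1 )*2221^(- 1 )*10687^1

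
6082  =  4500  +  1582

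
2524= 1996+528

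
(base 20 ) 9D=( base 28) 6P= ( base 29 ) 6J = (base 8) 301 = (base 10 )193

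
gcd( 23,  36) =1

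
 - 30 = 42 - 72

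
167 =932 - 765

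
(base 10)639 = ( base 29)m1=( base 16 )27F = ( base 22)171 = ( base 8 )1177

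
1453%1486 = 1453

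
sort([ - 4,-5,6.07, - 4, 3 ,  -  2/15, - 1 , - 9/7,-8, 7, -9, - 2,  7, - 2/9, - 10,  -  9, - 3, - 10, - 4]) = [-10, - 10,-9, - 9, - 8 ,  -  5 , - 4,-4, - 4,-3, - 2, - 9/7, - 1 , - 2/9 , - 2/15 , 3, 6.07,  7,7 ]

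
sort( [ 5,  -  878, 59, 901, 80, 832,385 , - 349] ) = [ - 878, - 349,5,  59 , 80, 385,  832, 901]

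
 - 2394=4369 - 6763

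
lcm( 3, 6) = 6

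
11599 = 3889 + 7710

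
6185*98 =606130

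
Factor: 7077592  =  2^3 * 884699^1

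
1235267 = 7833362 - 6598095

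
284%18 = 14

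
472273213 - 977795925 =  - 505522712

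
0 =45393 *0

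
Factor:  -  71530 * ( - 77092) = 5514390760 = 2^3*5^1*23^1*311^1*19273^1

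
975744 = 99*9856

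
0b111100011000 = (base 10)3864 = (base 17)d65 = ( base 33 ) 3I3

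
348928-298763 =50165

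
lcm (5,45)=45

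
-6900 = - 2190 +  - 4710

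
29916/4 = 7479 = 7479.00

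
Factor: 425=5^2 * 17^1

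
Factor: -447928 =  - 2^3*13^1*59^1*73^1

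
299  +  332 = 631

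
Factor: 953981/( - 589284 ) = -2^ ( - 2)*3^( - 2 ) * 7^2*16369^( - 1)*19469^1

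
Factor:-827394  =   - 2^1*3^1*  37^1*3727^1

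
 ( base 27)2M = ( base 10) 76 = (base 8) 114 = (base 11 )6A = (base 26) 2o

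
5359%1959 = 1441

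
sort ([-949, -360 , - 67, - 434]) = [ -949, - 434, -360, - 67]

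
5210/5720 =521/572 = 0.91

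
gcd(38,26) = 2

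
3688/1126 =3 + 155/563 = 3.28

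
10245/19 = 10245/19 = 539.21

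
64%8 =0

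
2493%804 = 81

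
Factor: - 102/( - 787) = 2^1*3^1*17^1 * 787^( - 1)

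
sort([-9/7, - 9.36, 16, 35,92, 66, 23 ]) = [-9.36, - 9/7,16, 23,35, 66, 92]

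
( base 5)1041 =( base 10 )146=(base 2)10010010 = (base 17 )8a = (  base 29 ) 51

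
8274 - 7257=1017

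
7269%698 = 289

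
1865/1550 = 373/310 = 1.20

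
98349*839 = 82514811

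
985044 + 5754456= 6739500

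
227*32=7264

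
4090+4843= 8933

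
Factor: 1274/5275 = 2^1 * 5^( - 2)*7^2*13^1 * 211^ ( - 1)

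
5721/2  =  5721/2 = 2860.50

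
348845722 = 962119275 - 613273553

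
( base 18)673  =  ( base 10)2073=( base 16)819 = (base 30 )293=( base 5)31243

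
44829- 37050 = 7779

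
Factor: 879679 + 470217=1349896 = 2^3*168737^1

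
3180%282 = 78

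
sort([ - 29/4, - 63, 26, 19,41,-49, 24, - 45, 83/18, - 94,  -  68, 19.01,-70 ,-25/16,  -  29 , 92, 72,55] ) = [- 94, - 70, - 68, - 63,-49, - 45, - 29, - 29/4, - 25/16,83/18,19, 19.01, 24, 26, 41, 55,72, 92] 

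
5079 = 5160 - 81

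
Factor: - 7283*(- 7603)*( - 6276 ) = -347518745124 =- 2^2*3^1 *523^1 * 7283^1*  7603^1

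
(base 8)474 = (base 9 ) 381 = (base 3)102201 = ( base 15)161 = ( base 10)316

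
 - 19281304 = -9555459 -9725845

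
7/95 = 7/95 =0.07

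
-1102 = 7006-8108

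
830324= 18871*44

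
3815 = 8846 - 5031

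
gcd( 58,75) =1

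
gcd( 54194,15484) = 7742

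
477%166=145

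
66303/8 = 8287 + 7/8   =  8287.88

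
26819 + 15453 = 42272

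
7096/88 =80+7/11 = 80.64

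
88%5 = 3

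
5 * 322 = 1610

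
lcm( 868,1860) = 13020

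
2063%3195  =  2063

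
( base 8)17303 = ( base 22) g5l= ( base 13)377A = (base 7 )31650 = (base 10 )7875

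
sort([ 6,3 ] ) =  [ 3,6 ] 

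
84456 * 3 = 253368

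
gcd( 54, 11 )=1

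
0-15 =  - 15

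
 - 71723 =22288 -94011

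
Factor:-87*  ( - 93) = 3^2*29^1*31^1= 8091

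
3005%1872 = 1133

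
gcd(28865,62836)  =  23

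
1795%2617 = 1795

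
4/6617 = 4/6617 = 0.00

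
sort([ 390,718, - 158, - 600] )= [ - 600,  -  158,390, 718] 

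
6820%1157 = 1035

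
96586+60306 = 156892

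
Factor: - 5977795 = -5^1 * 17^1*70327^1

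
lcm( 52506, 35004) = 105012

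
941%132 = 17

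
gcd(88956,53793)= 9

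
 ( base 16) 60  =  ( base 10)96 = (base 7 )165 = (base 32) 30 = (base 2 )1100000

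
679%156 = 55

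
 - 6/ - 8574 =1/1429 = 0.00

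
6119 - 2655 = 3464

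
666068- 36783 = 629285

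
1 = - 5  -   - 6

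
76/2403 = 76/2403= 0.03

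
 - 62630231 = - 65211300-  - 2581069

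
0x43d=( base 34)VV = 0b10000111101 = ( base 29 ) 18c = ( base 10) 1085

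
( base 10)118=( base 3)11101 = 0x76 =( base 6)314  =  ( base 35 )3D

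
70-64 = 6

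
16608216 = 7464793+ 9143423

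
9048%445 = 148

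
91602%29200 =4002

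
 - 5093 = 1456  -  6549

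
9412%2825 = 937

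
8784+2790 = 11574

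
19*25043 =475817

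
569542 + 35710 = 605252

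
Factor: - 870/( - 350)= 3^1*5^( - 1)* 7^( - 1)*29^1 = 87/35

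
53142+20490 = 73632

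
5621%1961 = 1699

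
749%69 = 59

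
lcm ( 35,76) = 2660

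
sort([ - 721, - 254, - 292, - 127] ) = [ - 721,- 292,  -  254, - 127]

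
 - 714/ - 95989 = 714/95989  =  0.01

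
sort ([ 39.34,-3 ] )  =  [-3, 39.34 ] 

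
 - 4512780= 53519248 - 58032028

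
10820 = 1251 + 9569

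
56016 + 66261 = 122277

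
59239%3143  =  2665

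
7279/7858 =7279/7858 = 0.93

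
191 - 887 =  - 696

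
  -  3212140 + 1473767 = - 1738373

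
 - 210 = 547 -757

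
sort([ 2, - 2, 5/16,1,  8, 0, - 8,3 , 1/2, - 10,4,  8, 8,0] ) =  [ - 10, - 8, - 2,  0,0,  5/16, 1/2 , 1, 2,3,  4, 8,8, 8]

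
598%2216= 598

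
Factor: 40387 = 40387^1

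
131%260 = 131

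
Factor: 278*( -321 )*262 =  - 2^2 * 3^1 * 107^1*131^1*139^1 = -23380356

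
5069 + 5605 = 10674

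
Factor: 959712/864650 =2^4*3^1*5^( -2)*13^1* 769^1*17293^(  -  1) =479856/432325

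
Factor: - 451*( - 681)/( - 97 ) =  - 307131/97 = - 3^1*11^1*41^1*97^( - 1)*227^1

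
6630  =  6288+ 342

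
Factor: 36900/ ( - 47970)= - 10/13 = - 2^1*5^1* 13^(  -  1 )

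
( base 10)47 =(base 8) 57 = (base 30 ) 1H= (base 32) 1f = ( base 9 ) 52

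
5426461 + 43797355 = 49223816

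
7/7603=7/7603 = 0.00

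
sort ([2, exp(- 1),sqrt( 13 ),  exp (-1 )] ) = [exp( - 1), exp(- 1 ),2,sqrt(13) ]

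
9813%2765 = 1518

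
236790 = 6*39465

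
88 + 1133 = 1221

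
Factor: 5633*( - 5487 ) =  - 3^1*31^1 *43^1*59^1*131^1 = - 30908271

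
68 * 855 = 58140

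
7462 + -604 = 6858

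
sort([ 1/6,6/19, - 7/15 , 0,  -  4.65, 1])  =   [ - 4.65,-7/15,0  ,  1/6, 6/19,1] 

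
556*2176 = 1209856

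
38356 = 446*86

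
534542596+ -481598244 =52944352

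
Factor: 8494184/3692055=2^3*3^(- 1 )*5^( - 1)*101^( - 1 )*2437^(-1)*1061773^1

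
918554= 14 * 65611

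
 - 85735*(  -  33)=2829255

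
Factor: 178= 2^1*89^1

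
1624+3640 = 5264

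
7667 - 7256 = 411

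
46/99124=23/49562 = 0.00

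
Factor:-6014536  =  - 2^3 *11^1*41^1*1667^1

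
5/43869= 5/43869 = 0.00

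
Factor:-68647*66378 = - 4556650566  =  - 2^1*3^1*13^1*19^1*23^1*37^1*3613^1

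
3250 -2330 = 920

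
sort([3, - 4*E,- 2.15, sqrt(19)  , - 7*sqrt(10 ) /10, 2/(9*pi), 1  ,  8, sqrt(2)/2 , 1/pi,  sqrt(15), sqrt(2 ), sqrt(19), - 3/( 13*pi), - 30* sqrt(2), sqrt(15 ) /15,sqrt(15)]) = [ - 30*sqrt( 2 ), - 4*E,-7*sqrt(10)/10, - 2.15, - 3/(13*pi),  2/( 9*pi),  sqrt( 15 ) /15, 1/pi,  sqrt( 2)/2, 1, sqrt (2), 3,sqrt(15),  sqrt(15) , sqrt( 19), sqrt ( 19),  8]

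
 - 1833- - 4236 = 2403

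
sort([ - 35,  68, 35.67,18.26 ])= [ - 35, 18.26, 35.67,68] 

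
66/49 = 66/49 =1.35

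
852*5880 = 5009760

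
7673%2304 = 761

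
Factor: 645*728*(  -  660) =  -  309909600 =- 2^5 * 3^2*5^2 * 7^1*11^1*13^1*43^1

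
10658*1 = 10658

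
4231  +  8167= 12398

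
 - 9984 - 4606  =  -14590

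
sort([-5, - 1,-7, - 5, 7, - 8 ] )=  [ - 8, - 7,-5, - 5, - 1, 7]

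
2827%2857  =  2827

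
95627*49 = 4685723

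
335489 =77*4357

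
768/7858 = 384/3929 = 0.10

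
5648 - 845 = 4803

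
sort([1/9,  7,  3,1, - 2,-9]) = [  -  9, - 2,1/9,1,  3 , 7 ] 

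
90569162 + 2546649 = 93115811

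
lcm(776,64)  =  6208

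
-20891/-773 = 20891/773 = 27.03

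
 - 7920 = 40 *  ( - 198 ) 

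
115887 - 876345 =- 760458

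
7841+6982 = 14823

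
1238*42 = 51996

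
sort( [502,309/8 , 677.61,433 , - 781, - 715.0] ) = [- 781, - 715.0,309/8, 433,502, 677.61 ] 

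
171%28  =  3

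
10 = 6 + 4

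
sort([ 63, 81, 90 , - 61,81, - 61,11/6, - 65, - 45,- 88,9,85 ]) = [ - 88, - 65, - 61, - 61, - 45, 11/6,9,63, 81, 81 , 85, 90]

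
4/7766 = 2/3883=0.00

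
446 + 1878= 2324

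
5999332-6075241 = -75909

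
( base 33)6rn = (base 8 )16430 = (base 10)7448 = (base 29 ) 8oo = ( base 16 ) 1D18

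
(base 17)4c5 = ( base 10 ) 1365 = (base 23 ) 2D8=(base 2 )10101010101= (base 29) 1I2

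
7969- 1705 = 6264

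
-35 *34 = - 1190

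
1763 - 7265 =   -  5502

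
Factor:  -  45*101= - 4545  =  - 3^2 * 5^1*101^1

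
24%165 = 24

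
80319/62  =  1295 + 29/62 = 1295.47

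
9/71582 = 9/71582 = 0.00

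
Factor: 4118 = 2^1 *29^1*71^1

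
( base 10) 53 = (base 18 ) 2h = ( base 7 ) 104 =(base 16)35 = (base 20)2D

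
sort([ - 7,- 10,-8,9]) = [ - 10,-8, - 7,9]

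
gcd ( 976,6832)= 976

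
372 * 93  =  34596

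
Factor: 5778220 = 2^2*5^1*7^1 * 149^1*277^1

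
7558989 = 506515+7052474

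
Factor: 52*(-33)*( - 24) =41184 = 2^5*3^2*11^1*13^1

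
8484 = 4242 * 2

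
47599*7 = 333193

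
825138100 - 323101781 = 502036319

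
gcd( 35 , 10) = 5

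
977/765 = 1 + 212/765 = 1.28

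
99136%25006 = 24118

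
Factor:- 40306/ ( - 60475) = 2^1 * 5^( - 2 )* 7^1  *41^( - 1)*59^( - 1)*2879^1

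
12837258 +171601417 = 184438675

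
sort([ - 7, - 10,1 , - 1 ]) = [  -  10, - 7, - 1 , 1] 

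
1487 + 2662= 4149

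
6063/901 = 6 + 657/901 = 6.73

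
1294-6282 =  - 4988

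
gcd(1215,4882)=1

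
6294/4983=1+437/1661 = 1.26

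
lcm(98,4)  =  196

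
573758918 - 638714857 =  - 64955939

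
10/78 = 5/39 = 0.13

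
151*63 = 9513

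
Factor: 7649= 7649^1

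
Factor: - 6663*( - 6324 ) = 2^2*3^2* 17^1 * 31^1 * 2221^1= 42136812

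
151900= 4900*31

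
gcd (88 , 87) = 1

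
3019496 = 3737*808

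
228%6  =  0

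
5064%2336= 392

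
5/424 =5/424 = 0.01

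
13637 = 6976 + 6661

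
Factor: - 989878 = - 2^1*494939^1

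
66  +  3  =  69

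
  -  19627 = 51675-71302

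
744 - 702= 42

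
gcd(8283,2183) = 1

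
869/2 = 869/2 = 434.50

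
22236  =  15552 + 6684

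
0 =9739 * 0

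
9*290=2610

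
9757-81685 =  - 71928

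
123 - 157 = -34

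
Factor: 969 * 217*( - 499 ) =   -  104926227 = - 3^1*7^1*17^1 * 19^1*31^1*499^1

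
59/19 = 59/19 = 3.11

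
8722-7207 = 1515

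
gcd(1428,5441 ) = 1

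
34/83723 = 34/83723= 0.00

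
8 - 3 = 5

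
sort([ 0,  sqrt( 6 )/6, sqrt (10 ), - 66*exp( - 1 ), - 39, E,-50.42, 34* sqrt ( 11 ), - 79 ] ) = [ - 79, - 50.42,-39, - 66*exp( - 1), 0, sqrt(6 ) /6, E, sqrt( 10 ),34*sqrt( 11 )]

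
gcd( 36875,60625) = 625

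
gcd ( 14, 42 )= 14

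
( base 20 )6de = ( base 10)2674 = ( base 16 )a72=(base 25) 46o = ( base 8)5162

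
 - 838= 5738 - 6576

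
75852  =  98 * 774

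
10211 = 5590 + 4621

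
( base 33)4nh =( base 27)712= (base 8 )12014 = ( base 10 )5132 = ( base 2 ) 1010000001100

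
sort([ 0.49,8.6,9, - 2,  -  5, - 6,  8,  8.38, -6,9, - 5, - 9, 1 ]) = [-9,-6,-6,-5, -5, - 2,  0.49, 1, 8,  8.38, 8.6,9,9 ]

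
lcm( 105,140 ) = 420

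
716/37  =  716/37 = 19.35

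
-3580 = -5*716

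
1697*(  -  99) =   -  168003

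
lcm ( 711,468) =36972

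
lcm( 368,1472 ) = 1472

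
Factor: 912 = 2^4*3^1*19^1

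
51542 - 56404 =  - 4862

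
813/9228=271/3076 = 0.09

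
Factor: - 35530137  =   - 3^3*1315931^1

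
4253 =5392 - 1139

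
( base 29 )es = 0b110110010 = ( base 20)11E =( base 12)302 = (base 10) 434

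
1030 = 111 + 919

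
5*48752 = 243760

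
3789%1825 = 139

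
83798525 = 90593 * 925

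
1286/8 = 160+3/4 = 160.75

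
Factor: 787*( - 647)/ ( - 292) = 509189/292  =  2^( - 2 ) * 73^(-1)* 647^1*787^1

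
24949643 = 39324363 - 14374720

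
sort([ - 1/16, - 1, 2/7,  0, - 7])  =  [ - 7 , - 1,  -  1/16,0, 2/7]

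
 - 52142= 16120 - 68262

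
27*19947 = 538569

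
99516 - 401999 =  - 302483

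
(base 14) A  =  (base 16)a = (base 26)a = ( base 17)a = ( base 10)10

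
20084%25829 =20084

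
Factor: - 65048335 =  - 5^1*11^1*1182697^1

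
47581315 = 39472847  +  8108468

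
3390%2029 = 1361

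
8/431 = 8/431= 0.02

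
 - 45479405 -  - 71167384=25687979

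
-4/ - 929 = 4/929 = 0.00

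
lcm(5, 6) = 30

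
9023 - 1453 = 7570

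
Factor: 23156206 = 2^1*11578103^1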